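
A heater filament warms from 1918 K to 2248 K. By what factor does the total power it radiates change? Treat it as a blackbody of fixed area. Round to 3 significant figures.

P ∝ T⁴, so P₂/P₁ = (T₂/T₁)⁴ = (2248/1918)⁴ = (1.17205)⁴ = 1.89.

P₂/P₁ ≈ 1.89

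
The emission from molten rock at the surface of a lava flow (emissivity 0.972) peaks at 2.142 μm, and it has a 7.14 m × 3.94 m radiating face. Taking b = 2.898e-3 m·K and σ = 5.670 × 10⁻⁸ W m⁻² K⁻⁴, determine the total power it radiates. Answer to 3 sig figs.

Wien's law: T = b/λ_max = 2.898×10⁻³/2.142×10⁻⁶ = 1352.94 K.
Area A = 7.14 × 3.94 = 28.1316 m².
Then P = εσAT⁴ = 0.972×5.670×10⁻⁸×28.1316×(1352.94)⁴ = 5.19×10⁶ W.

P ≈ 5.19×10⁶ W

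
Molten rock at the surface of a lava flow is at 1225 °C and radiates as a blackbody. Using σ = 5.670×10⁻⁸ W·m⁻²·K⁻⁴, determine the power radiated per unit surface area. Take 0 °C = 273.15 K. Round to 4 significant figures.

I ≈ 2.856×10⁵ W/m²

T = 1225 °C + 273.15 = 1498.15 K.
Stefan–Boltzmann: I = σT⁴ = 5.670×10⁻⁸ × (1498.15)⁴ = 2.856×10⁵ W/m².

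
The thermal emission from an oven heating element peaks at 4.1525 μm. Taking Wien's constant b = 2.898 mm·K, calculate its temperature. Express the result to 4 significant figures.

T ≈ 697.9 K

Wien's law gives T = b/λ_max = (2.898×10⁻³ m·K)/(4.1525×10⁻⁶ m) = 697.9 K.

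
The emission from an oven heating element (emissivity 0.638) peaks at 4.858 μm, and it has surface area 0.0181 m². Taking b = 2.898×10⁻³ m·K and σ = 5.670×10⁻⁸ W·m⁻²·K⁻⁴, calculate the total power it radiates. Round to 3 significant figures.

Wien's law: T = b/λ_max = 2.898×10⁻³/4.858×10⁻⁶ = 596.542 K.
Area A = 0.0181 m².
Then P = εσAT⁴ = 0.638×5.670×10⁻⁸×0.0181×(596.542)⁴ = 82.9 W.

P ≈ 82.9 W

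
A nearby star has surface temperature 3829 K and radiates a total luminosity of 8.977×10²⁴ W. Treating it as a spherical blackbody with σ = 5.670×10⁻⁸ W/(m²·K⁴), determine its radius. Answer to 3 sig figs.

R ≈ 2.42×10⁸ m

L = 4πR²σT⁴ ⇒ R = √(L/(4πσT⁴)).
σT⁴ = 1.21878×10⁷ W/m², so R = √(8.977×10²⁴/(4π×1.21878×10⁷)) = 2.42×10⁸ m.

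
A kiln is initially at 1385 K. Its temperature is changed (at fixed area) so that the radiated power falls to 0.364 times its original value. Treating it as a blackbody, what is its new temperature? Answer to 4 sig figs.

T₂ ≈ 1076 K

P ∝ T⁴, so T₂/T₁ = (P₂/P₁)^(1/4) = (0.364)^(1/4) = 0.776739.
T₂ = 1385 × 0.776739 = 1076 K.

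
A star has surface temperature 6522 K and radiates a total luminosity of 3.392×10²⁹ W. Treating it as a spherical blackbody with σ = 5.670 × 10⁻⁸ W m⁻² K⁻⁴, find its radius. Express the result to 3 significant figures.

L = 4πR²σT⁴ ⇒ R = √(L/(4πσT⁴)).
σT⁴ = 1.02590×10⁸ W/m², so R = √(3.392×10²⁹/(4π×1.02590×10⁸)) = 1.62×10¹⁰ m.

R ≈ 1.62×10¹⁰ m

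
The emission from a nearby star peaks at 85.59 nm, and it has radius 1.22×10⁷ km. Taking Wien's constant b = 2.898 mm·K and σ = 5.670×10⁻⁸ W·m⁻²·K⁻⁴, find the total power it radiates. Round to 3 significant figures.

Wien's law: T = b/λ_max = 2.898×10⁻³/8.559×10⁻⁸ = 33859.1 K.
Surface area A = 4πR² = 4π(1.22×10¹⁰ m)² = 1.87038×10²¹ m².
Then P = σAT⁴ = 5.670×10⁻⁸×1.87038×10²¹×(33859.1)⁴ = 1.39×10³² W.

P ≈ 1.39×10³² W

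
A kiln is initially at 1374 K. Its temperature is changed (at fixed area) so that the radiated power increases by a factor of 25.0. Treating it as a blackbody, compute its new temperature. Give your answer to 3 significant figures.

P ∝ T⁴, so T₂/T₁ = (P₂/P₁)^(1/4) = (25.0)^(1/4) = 2.23607.
T₂ = 1374 × 2.23607 = 3.07×10³ K.

T₂ ≈ 3.07×10³ K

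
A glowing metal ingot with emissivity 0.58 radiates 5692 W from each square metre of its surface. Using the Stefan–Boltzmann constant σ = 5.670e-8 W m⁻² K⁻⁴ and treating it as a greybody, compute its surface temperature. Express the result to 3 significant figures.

T ≈ 645 K

I = εσT⁴, so T = (I/εσ)^(1/4) = (5692/(0.58×5.670×10⁻⁸))^(1/4) = 645 K.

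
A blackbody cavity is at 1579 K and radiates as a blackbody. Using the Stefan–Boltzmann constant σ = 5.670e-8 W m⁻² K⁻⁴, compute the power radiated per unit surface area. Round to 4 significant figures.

Stefan–Boltzmann: I = σT⁴ = 5.670×10⁻⁸ × (1579)⁴ = 3.525×10⁵ W/m².

I ≈ 3.525×10⁵ W/m²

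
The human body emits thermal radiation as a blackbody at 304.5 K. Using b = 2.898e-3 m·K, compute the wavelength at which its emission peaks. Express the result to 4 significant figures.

λ_max ≈ 9.517 μm

Wien's displacement law: λ_max = b/T = (2.898×10⁻³ m·K)/(304.5 K) = 9.5172×10⁻⁶ m.
That is 9.517 μm, in the infrared range.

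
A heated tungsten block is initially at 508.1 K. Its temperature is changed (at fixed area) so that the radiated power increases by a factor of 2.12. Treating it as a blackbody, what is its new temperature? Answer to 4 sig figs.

T₂ ≈ 613.1 K

P ∝ T⁴, so T₂/T₁ = (P₂/P₁)^(1/4) = (2.12)^(1/4) = 1.20666.
T₂ = 508.1 × 1.20666 = 613.1 K.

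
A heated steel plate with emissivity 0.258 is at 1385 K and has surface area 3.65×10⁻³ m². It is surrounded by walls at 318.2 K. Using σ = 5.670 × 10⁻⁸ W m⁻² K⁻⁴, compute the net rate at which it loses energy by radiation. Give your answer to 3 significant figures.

Area A = 3.65×10⁻³ m².
Net radiated power P_net = εσA(T⁴ − T₀⁴) = 0.258×5.670×10⁻⁸×3.65×10⁻³×(1385⁴ − 318.2⁴).
T⁴ − T₀⁴ = 3.67959×10¹² − 1.02518×10¹⁰ = 3.66934×10¹² K⁴, so P_net = 196 W.

Net loss ≈ 196 W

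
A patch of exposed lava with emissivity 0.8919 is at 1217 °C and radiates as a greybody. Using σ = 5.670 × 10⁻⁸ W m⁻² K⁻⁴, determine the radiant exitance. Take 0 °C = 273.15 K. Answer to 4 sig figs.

T = 1217 °C + 273.15 = 1490.15 K.
Stefan–Boltzmann: I = εσT⁴ = 0.8919 × 5.670×10⁻⁸ × (1490.15)⁴ = 2.494×10⁵ W/m².

I ≈ 2.494×10⁵ W/m²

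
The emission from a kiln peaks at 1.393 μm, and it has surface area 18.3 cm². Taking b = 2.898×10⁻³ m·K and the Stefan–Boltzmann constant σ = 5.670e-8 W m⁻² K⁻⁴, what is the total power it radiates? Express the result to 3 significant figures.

P ≈ 1.94×10³ W

Wien's law: T = b/λ_max = 2.898×10⁻³/1.393×10⁻⁶ = 2080.40 K.
Area A = 18.3 cm² = 1.83×10⁻³ m².
Then P = σAT⁴ = 5.670×10⁻⁸×1.83×10⁻³×(2080.40)⁴ = 1.94×10³ W.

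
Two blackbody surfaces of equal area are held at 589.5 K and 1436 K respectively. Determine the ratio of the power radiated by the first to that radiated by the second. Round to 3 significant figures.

P₁/P₂ ≈ 0.0284

With equal areas, P₁/P₂ = (T₁/T₂)⁴ = (589.5/1436)⁴ = 0.0284.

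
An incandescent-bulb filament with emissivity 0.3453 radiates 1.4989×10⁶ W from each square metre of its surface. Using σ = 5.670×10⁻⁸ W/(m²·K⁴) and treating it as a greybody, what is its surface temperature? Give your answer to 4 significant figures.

T ≈ 2958 K

I = εσT⁴, so T = (I/εσ)^(1/4) = (1.4989×10⁶/(0.3453×5.670×10⁻⁸))^(1/4) = 2958 K.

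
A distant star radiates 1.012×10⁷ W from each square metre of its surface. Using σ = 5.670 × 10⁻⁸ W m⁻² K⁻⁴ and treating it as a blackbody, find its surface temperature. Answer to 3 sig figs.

T ≈ 3.66×10³ K

I = σT⁴, so T = (I/σ)^(1/4) = (1.012×10⁷/(5.670×10⁻⁸))^(1/4) = 3.66×10³ K.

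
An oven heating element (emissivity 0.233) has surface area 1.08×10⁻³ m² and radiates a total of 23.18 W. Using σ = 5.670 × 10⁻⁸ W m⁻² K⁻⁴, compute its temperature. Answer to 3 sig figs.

T ≈ 1.13×10³ K

Area A = 1.08×10⁻³ m².
P = εσAT⁴ ⇒ T = (P/(εσA))^(1/4) = (23.18/(0.233×5.670×10⁻⁸×1.08×10⁻³))^(1/4) = 1.13×10³ K.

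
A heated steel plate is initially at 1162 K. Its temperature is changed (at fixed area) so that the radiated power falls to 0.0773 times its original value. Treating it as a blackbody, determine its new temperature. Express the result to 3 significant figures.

T₂ ≈ 613 K

P ∝ T⁴, so T₂/T₁ = (P₂/P₁)^(1/4) = (0.0773)^(1/4) = 0.527284.
T₂ = 1162 × 0.527284 = 613 K.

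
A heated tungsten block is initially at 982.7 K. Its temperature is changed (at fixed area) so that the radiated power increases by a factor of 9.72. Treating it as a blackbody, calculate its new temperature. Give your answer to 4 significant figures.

P ∝ T⁴, so T₂/T₁ = (P₂/P₁)^(1/4) = (9.72)^(1/4) = 1.76570.
T₂ = 982.7 × 1.76570 = 1735 K.

T₂ ≈ 1735 K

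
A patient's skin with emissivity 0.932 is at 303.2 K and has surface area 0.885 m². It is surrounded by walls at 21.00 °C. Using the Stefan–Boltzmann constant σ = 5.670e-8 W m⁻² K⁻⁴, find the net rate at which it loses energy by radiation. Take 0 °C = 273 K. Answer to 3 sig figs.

Net loss ≈ 45.8 W

Surroundings: T = 21.00 °C + 273 = 294.00 K.
Area A = 0.885 m².
Net radiated power P_net = εσA(T⁴ − T₀⁴) = 0.932×5.670×10⁻⁸×0.885×(303.2⁴ − 294.00⁴).
T⁴ − T₀⁴ = 8.45117×10⁹ − 7.47118×10⁹ = 9.79990×10⁸ K⁴, so P_net = 45.8 W.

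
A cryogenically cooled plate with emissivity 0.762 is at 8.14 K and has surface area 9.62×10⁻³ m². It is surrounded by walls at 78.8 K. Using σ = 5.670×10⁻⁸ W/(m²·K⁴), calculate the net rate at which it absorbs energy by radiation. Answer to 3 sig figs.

Net gain ≈ 0.0160 W

Area A = 9.62×10⁻³ m².
Net radiated power P_net = εσA(T⁴ − T₀⁴) = 0.762×5.670×10⁻⁸×9.62×10⁻³×(8.14⁴ − 78.8⁴).
T⁴ − T₀⁴ = 4390.33 − 3.85571×10⁷ = -3.85527×10⁷ K⁴, so P_net = -0.0160 W — negative, meaning a net gain of 0.0160 W.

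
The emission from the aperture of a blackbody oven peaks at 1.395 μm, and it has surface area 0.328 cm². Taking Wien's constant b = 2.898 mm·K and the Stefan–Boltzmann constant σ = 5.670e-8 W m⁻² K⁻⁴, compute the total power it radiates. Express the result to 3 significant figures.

Wien's law: T = b/λ_max = 2.898×10⁻³/1.395×10⁻⁶ = 2077.42 K.
Area A = 0.328 cm² = 3.28×10⁻⁵ m².
Then P = σAT⁴ = 5.670×10⁻⁸×3.28×10⁻⁵×(2077.42)⁴ = 34.6 W.

P ≈ 34.6 W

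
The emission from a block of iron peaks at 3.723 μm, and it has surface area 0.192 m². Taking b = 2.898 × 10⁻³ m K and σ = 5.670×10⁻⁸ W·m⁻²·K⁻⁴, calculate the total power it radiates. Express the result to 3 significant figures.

Wien's law: T = b/λ_max = 2.898×10⁻³/3.723×10⁻⁶ = 778.405 K.
Area A = 0.192 m².
Then P = σAT⁴ = 5.670×10⁻⁸×0.192×(778.405)⁴ = 4.00×10³ W.

P ≈ 4.00×10³ W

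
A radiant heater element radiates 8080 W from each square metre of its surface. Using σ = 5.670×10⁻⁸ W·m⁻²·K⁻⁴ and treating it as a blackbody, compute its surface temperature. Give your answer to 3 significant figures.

T ≈ 614 K

I = σT⁴, so T = (I/σ)^(1/4) = (8080/(5.670×10⁻⁸))^(1/4) = 614 K.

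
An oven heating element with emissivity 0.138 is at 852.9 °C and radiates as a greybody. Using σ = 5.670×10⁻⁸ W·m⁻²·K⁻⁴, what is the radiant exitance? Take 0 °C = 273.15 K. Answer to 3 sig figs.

I ≈ 1.26×10⁴ W/m²

T = 852.9 °C + 273.15 = 1126.05 K.
Stefan–Boltzmann: I = εσT⁴ = 0.138 × 5.670×10⁻⁸ × (1126.05)⁴ = 1.26×10⁴ W/m².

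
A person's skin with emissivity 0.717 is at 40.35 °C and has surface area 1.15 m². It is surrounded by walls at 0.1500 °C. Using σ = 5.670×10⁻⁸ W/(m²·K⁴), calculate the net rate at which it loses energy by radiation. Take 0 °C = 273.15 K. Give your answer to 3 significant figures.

Net loss ≈ 191 W

T = 40.35 °C + 273.15 = 313.50 K.
Surroundings: T = 0.1500 °C + 273.15 = 273.3000 K.
Area A = 1.15 m².
Net radiated power P_net = εσA(T⁴ − T₀⁴) = 0.717×5.670×10⁻⁸×1.15×(313.50⁴ − 273.3000⁴).
T⁴ − T₀⁴ = 9.65940×10⁹ − 5.57903×10⁹ = 4.08037×10⁹ K⁴, so P_net = 191 W.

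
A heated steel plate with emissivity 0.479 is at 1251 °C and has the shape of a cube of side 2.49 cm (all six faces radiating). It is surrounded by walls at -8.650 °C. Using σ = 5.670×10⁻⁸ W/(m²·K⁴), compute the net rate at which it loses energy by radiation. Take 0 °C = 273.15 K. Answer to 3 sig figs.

T = 1251 °C + 273.15 = 1524.15 K.
Surroundings: T = -8.650 °C + 273.15 = 264.500 K.
Area A = 6s² = 6×(0.0249 m)² = 3.72006×10⁻³ m².
Net radiated power P_net = εσA(T⁴ − T₀⁴) = 0.479×5.670×10⁻⁸×3.72006×10⁻³×(1524.15⁴ − 264.500⁴).
T⁴ − T₀⁴ = 5.39648×10¹² − 4.89444×10⁹ = 5.39159×10¹² K⁴, so P_net = 545 W.

Net loss ≈ 545 W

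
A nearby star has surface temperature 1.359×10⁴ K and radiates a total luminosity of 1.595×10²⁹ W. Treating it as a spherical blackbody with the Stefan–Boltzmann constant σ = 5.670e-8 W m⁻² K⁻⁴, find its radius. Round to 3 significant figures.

R ≈ 2.56×10⁹ m

L = 4πR²σT⁴ ⇒ R = √(L/(4πσT⁴)).
σT⁴ = 1.93402×10⁹ W/m², so R = √(1.595×10²⁹/(4π×1.93402×10⁹)) = 2.56×10⁹ m.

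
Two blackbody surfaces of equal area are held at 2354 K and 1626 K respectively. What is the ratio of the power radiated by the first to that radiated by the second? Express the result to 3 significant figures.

With equal areas, P₁/P₂ = (T₁/T₂)⁴ = (2354/1626)⁴ = 4.39.

P₁/P₂ ≈ 4.39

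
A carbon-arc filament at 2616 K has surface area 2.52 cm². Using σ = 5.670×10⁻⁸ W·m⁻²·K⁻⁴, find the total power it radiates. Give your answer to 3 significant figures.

P ≈ 669 W

Area A = 2.52 cm² = 2.52×10⁻⁴ m².
P = σAT⁴ = 5.670×10⁻⁸ × 2.52×10⁻⁴ × (2616)⁴ = 669 W.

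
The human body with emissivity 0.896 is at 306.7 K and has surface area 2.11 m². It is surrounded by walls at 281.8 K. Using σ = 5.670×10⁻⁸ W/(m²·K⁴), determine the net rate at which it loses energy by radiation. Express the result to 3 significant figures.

Area A = 2.11 m².
Net radiated power P_net = εσA(T⁴ − T₀⁴) = 0.896×5.670×10⁻⁸×2.11×(306.7⁴ − 281.8⁴).
T⁴ − T₀⁴ = 8.84820×10⁹ − 6.30615×10⁹ = 2.54205×10⁹ K⁴, so P_net = 272 W.

Net loss ≈ 272 W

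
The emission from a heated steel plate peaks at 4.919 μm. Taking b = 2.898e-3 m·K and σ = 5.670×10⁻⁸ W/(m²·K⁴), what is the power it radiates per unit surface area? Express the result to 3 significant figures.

Wien's law: T = b/λ_max = 2.898×10⁻³/4.919×10⁻⁶ = 589.144 K.
Then I = σT⁴ = 5.670×10⁻⁸×(589.144)⁴ = 6.83×10³ W/m².

I ≈ 6.83×10³ W/m²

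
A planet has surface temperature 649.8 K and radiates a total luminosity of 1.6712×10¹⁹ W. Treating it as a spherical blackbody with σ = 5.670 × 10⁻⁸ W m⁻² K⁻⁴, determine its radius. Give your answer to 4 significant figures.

L = 4πR²σT⁴ ⇒ R = √(L/(4πσT⁴)).
σT⁴ = 10108.9 W/m², so R = √(1.6712×10¹⁹/(4π×10108.9)) = 1.147×10⁷ m.

R ≈ 1.147×10⁷ m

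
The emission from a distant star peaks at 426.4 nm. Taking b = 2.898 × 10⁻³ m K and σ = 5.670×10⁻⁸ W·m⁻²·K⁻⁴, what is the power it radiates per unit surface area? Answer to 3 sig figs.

I ≈ 1.21×10⁸ W/m²

Wien's law: T = b/λ_max = 2.898×10⁻³/4.264×10⁻⁷ = 6796.44 K.
Then I = σT⁴ = 5.670×10⁻⁸×(6796.44)⁴ = 1.21×10⁸ W/m².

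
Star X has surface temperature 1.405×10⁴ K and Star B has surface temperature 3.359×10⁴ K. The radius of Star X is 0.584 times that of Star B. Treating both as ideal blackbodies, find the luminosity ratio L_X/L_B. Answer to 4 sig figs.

L_X/L_B ≈ 0.01044

L ∝ R²T⁴, so L_X/L_B = (R_X/R_B)²(T_X/T_B)⁴ = (0.584)² × (1.405×10⁴/3.359×10⁴)⁴ = 0.341056 × 0.0306101 = 0.01044.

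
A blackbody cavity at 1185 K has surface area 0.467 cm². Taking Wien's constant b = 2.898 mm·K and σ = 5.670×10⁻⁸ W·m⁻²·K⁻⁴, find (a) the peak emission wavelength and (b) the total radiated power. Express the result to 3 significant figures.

λ_max ≈ 2.45×10³ nm; P ≈ 5.22 W

(a) λ_max = b/T = 2.898×10⁻³/1185 = 2.446×10⁻⁶ m = 2.45×10³ nm.
Area A = 0.467 cm² = 4.67×10⁻⁵ m².
(b) P = σAT⁴ = 5.670×10⁻⁸×4.67×10⁻⁵×(1185)⁴ = 5.22 W.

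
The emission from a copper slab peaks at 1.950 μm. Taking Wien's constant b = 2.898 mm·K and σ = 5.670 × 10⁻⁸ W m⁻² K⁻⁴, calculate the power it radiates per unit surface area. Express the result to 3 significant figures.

I ≈ 2.77×10⁵ W/m²

Wien's law: T = b/λ_max = 2.898×10⁻³/1.950×10⁻⁶ = 1486.15 K.
Then I = σT⁴ = 5.670×10⁻⁸×(1486.15)⁴ = 2.77×10⁵ W/m².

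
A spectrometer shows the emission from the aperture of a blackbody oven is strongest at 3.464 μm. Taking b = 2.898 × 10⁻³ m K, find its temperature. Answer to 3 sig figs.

Wien's law gives T = b/λ_max = (2.898×10⁻³ m·K)/(3.464×10⁻⁶ m) = 837 K.

T ≈ 837 K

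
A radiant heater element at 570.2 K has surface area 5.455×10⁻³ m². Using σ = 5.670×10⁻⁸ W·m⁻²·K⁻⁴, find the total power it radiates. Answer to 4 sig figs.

P ≈ 32.70 W

Area A = 5.455×10⁻³ m².
P = σAT⁴ = 5.670×10⁻⁸ × 5.455×10⁻³ × (570.2)⁴ = 32.70 W.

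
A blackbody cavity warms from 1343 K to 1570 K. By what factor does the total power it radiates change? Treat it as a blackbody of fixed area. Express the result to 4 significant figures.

P₂/P₁ ≈ 1.868

P ∝ T⁴, so P₂/P₁ = (T₂/T₁)⁴ = (1570/1343)⁴ = (1.16902)⁴ = 1.868.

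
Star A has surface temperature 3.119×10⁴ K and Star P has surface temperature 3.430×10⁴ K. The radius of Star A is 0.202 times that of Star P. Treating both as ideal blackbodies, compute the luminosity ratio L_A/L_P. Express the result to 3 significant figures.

L ∝ R²T⁴, so L_A/L_P = (R_A/R_P)²(T_A/T_P)⁴ = (0.202)² × (3.119×10⁴/3.430×10⁴)⁴ = 0.040804 × 0.683731 = 0.0279.

L_A/L_P ≈ 0.0279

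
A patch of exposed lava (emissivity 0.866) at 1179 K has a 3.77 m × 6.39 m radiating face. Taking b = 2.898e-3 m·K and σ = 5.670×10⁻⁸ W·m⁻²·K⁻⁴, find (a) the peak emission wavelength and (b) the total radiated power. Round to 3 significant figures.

(a) λ_max = b/T = 2.898×10⁻³/1179 = 2.458×10⁻⁶ m = 2.46×10³ nm.
Area A = 3.77 × 6.39 = 24.0903 m².
(b) P = εσAT⁴ = 0.866×5.670×10⁻⁸×24.0903×(1179)⁴ = 2.29×10⁶ W.

λ_max ≈ 2.46×10³ nm; P ≈ 2.29×10⁶ W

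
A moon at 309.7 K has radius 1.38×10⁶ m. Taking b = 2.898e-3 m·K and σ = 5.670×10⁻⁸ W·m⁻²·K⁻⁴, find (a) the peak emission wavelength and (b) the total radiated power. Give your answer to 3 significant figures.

(a) λ_max = b/T = 2.898×10⁻³/309.7 = 9.357×10⁻⁶ m = 9.36 μm.
Surface area A = 4πR² = 4π(1.38×10⁶ m)² = 2.39314×10¹³ m².
(b) P = σAT⁴ = 5.670×10⁻⁸×2.39314×10¹³×(309.7)⁴ = 1.25×10¹⁶ W.

λ_max ≈ 9.36 μm; P ≈ 1.25×10¹⁶ W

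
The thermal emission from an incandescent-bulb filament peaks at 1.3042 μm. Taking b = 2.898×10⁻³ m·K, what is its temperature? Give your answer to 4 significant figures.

T ≈ 2222 K

Wien's law gives T = b/λ_max = (2.898×10⁻³ m·K)/(1.3042×10⁻⁶ m) = 2222 K.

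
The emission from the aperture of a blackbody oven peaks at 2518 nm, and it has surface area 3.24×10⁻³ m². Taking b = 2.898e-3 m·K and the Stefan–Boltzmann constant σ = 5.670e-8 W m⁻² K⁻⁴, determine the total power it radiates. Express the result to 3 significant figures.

P ≈ 322 W

Wien's law: T = b/λ_max = 2.898×10⁻³/2.518×10⁻⁶ = 1150.91 K.
Area A = 3.24×10⁻³ m².
Then P = σAT⁴ = 5.670×10⁻⁸×3.24×10⁻³×(1150.91)⁴ = 322 W.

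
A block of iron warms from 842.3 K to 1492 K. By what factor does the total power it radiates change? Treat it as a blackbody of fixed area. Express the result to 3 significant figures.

P₂/P₁ ≈ 9.84

P ∝ T⁴, so P₂/P₁ = (T₂/T₁)⁴ = (1492/842.3)⁴ = (1.77134)⁴ = 9.84.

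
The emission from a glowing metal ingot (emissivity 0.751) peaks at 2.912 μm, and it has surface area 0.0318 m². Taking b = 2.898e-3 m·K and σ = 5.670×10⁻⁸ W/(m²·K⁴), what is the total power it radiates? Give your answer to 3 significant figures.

P ≈ 1.33×10³ W

Wien's law: T = b/λ_max = 2.898×10⁻³/2.912×10⁻⁶ = 995.192 K.
Area A = 0.0318 m².
Then P = εσAT⁴ = 0.751×5.670×10⁻⁸×0.0318×(995.192)⁴ = 1.33×10³ W.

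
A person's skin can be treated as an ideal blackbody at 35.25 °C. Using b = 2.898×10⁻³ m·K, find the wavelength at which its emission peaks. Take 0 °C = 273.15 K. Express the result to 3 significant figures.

λ_max ≈ 9.40 μm

T = 35.25 °C + 273.15 = 308.40 K.
Wien's displacement law: λ_max = b/T = (2.898×10⁻³ m·K)/(308.40 K) = 9.397×10⁻⁶ m.
That is 9.40 μm, in the infrared range.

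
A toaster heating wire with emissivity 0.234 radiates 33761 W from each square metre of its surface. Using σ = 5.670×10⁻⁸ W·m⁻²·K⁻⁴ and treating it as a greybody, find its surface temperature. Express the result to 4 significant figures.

T ≈ 1263 K

I = εσT⁴, so T = (I/εσ)^(1/4) = (33761/(0.234×5.670×10⁻⁸))^(1/4) = 1263 K.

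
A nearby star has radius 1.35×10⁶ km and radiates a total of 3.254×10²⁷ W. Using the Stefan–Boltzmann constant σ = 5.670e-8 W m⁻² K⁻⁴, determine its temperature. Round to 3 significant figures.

T ≈ 7.08×10³ K

Surface area A = 4πR² = 4π(1.35×10⁹ m)² = 2.29022×10¹⁹ m².
P = σAT⁴ ⇒ T = (P/(σA))^(1/4) = (3.254×10²⁷/(5.670×10⁻⁸×2.29022×10¹⁹))^(1/4) = 7.08×10³ K.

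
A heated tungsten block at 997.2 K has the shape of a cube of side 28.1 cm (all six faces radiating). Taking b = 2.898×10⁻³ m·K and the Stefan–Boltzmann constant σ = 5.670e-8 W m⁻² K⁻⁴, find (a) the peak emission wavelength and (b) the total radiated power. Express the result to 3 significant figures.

(a) λ_max = b/T = 2.898×10⁻³/997.2 = 2.906×10⁻⁶ m = 2.91 μm.
Area A = 6s² = 6×(0.281 m)² = 0.473766 m².
(b) P = σAT⁴ = 5.670×10⁻⁸×0.473766×(997.2)⁴ = 2.66×10⁴ W.

λ_max ≈ 2.91 μm; P ≈ 2.66×10⁴ W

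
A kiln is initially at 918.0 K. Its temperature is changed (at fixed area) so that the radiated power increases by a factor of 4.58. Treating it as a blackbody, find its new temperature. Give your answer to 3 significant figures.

T₂ ≈ 1.34×10³ K

P ∝ T⁴, so T₂/T₁ = (P₂/P₁)^(1/4) = (4.58)^(1/4) = 1.46291.
T₂ = 918.0 × 1.46291 = 1.34×10³ K.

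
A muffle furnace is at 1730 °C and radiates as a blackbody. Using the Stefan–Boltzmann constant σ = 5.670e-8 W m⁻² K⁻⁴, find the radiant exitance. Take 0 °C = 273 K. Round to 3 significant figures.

T = 1730 °C + 273 = 2003 K.
Stefan–Boltzmann: I = σT⁴ = 5.670×10⁻⁸ × (2003)⁴ = 9.13×10⁵ W/m².

I ≈ 9.13×10⁵ W/m²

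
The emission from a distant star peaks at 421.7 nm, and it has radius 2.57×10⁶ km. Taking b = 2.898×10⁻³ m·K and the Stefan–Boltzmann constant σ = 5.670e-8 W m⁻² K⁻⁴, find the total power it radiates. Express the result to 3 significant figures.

Wien's law: T = b/λ_max = 2.898×10⁻³/4.217×10⁻⁷ = 6872.18 K.
Surface area A = 4πR² = 4π(2.57×10⁹ m)² = 8.29996×10¹⁹ m².
Then P = σAT⁴ = 5.670×10⁻⁸×8.29996×10¹⁹×(6872.18)⁴ = 1.05×10²⁸ W.

P ≈ 1.05×10²⁸ W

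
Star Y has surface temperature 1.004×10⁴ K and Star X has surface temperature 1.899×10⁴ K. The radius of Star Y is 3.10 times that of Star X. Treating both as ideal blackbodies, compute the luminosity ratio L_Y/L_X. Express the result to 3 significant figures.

L_Y/L_X ≈ 0.751

L ∝ R²T⁴, so L_Y/L_X = (R_Y/R_X)²(T_Y/T_X)⁴ = (3.10)² × (1.004×10⁴/1.899×10⁴)⁴ = 9.61 × 0.0781331 = 0.751.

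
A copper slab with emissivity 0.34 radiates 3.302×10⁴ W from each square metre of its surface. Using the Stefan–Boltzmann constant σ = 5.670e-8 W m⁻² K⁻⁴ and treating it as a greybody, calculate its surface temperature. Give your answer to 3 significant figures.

I = εσT⁴, so T = (I/εσ)^(1/4) = (3.302×10⁴/(0.34×5.670×10⁻⁸))^(1/4) = 1.14×10³ K.

T ≈ 1.14×10³ K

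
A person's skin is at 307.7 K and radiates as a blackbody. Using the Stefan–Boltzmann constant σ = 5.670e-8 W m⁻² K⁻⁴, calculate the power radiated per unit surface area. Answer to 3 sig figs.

I ≈ 508 W/m²

Stefan–Boltzmann: I = σT⁴ = 5.670×10⁻⁸ × (307.7)⁴ = 508 W/m².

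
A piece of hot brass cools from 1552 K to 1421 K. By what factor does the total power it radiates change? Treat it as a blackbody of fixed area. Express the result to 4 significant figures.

P₂/P₁ ≈ 0.7028

P ∝ T⁴, so P₂/P₁ = (T₂/T₁)⁴ = (1421/1552)⁴ = (0.915593)⁴ = 0.7028.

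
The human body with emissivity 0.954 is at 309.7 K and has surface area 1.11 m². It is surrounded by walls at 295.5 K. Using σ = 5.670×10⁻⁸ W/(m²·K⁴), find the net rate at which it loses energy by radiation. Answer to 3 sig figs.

Net loss ≈ 94.5 W

Area A = 1.11 m².
Net radiated power P_net = εσA(T⁴ − T₀⁴) = 0.954×5.670×10⁻⁸×1.11×(309.7⁴ − 295.5⁴).
T⁴ − T₀⁴ = 9.19951×10⁹ − 7.62483×10⁹ = 1.57468×10⁹ K⁴, so P_net = 94.5 W.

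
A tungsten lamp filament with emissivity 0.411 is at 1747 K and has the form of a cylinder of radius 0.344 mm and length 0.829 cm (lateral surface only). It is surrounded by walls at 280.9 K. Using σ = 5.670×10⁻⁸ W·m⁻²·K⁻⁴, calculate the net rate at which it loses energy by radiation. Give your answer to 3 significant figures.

Net loss ≈ 3.89 W

Lateral area A = 2πrL = 2π×3.44×10⁻⁴×8.29×10⁻³ = 1.79181×10⁻⁵ m².
Net radiated power P_net = εσA(T⁴ − T₀⁴) = 0.411×5.670×10⁻⁸×1.79181×10⁻⁵×(1747⁴ − 280.9⁴).
T⁴ − T₀⁴ = 9.31476×10¹² − 6.22597×10⁹ = 9.30853×10¹² K⁴, so P_net = 3.89 W.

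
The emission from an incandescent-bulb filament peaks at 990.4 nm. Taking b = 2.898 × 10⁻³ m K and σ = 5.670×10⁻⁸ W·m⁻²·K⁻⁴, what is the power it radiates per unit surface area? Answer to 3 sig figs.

I ≈ 4.16×10⁶ W/m²

Wien's law: T = b/λ_max = 2.898×10⁻³/9.904×10⁻⁷ = 2926.09 K.
Then I = σT⁴ = 5.670×10⁻⁸×(2926.09)⁴ = 4.16×10⁶ W/m².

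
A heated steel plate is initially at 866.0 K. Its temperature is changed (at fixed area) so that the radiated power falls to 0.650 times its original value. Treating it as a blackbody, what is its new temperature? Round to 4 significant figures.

T₂ ≈ 777.6 K

P ∝ T⁴, so T₂/T₁ = (P₂/P₁)^(1/4) = (0.650)^(1/4) = 0.897901.
T₂ = 866.0 × 0.897901 = 777.6 K.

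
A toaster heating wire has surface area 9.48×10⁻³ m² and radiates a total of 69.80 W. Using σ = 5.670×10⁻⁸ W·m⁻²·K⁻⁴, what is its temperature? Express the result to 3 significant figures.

Area A = 9.48×10⁻³ m².
P = σAT⁴ ⇒ T = (P/(σA))^(1/4) = (69.80/(5.670×10⁻⁸×9.48×10⁻³))^(1/4) = 600 K.

T ≈ 600 K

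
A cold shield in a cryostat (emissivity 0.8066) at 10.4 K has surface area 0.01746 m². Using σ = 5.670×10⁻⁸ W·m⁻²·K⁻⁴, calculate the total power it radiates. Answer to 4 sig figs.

Area A = 0.01746 m².
P = εσAT⁴ = 0.8066 × 5.670×10⁻⁸ × 0.01746 × (10.4)⁴ = 9.342×10⁻⁶ W.

P ≈ 9.342×10⁻⁶ W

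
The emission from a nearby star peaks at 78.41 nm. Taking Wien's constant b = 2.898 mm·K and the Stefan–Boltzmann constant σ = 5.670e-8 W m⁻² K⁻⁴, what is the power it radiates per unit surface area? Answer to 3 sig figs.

I ≈ 1.06×10¹¹ W/m²

Wien's law: T = b/λ_max = 2.898×10⁻³/7.841×10⁻⁸ = 36959.6 K.
Then I = σT⁴ = 5.670×10⁻⁸×(36959.6)⁴ = 1.06×10¹¹ W/m².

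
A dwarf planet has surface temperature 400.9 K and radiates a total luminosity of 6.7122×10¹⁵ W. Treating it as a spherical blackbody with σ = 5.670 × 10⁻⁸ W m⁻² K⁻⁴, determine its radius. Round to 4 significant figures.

L = 4πR²σT⁴ ⇒ R = √(L/(4πσT⁴)).
σT⁴ = 1464.63 W/m², so R = √(6.7122×10¹⁵/(4π×1464.63)) = 6.039×10⁵ m.

R ≈ 6.039×10⁵ m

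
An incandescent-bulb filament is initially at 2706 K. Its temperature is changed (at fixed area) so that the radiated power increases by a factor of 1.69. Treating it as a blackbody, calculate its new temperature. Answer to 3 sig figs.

P ∝ T⁴, so T₂/T₁ = (P₂/P₁)^(1/4) = (1.69)^(1/4) = 1.14018.
T₂ = 2706 × 1.14018 = 3.09×10³ K.

T₂ ≈ 3.09×10³ K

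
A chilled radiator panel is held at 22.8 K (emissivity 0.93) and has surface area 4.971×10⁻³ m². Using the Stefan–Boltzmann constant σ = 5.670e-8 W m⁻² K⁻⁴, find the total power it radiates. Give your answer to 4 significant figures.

Area A = 4.971×10⁻³ m².
P = εσAT⁴ = 0.93 × 5.670×10⁻⁸ × 4.971×10⁻³ × (22.8)⁴ = 7.084×10⁻⁵ W.

P ≈ 7.084×10⁻⁵ W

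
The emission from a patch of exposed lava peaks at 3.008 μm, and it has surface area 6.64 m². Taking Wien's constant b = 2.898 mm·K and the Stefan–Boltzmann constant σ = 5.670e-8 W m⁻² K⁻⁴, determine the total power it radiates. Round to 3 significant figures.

P ≈ 3.24×10⁵ W

Wien's law: T = b/λ_max = 2.898×10⁻³/3.008×10⁻⁶ = 963.431 K.
Area A = 6.64 m².
Then P = σAT⁴ = 5.670×10⁻⁸×6.64×(963.431)⁴ = 3.24×10⁵ W.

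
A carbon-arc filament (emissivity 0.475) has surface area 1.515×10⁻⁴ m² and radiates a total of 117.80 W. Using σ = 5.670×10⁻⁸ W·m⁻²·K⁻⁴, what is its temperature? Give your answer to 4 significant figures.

T ≈ 2318 K

Area A = 1.515×10⁻⁴ m².
P = εσAT⁴ ⇒ T = (P/(εσA))^(1/4) = (117.80/(0.475×5.670×10⁻⁸×1.515×10⁻⁴))^(1/4) = 2318 K.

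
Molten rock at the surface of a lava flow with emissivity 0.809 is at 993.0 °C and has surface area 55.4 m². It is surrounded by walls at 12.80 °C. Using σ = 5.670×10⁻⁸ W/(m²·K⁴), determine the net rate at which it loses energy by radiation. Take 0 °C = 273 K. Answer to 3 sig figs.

T = 993.0 °C + 273 = 1266.0 K.
Surroundings: T = 12.80 °C + 273 = 285.80 K.
Area A = 55.4 m².
Net radiated power P_net = εσA(T⁴ − T₀⁴) = 0.809×5.670×10⁻⁸×55.4×(1266.0⁴ − 285.80⁴).
T⁴ − T₀⁴ = 2.56883×10¹² − 6.67189×10⁹ = 2.56216×10¹² K⁴, so P_net = 6.51×10⁶ W.

Net loss ≈ 6.51×10⁶ W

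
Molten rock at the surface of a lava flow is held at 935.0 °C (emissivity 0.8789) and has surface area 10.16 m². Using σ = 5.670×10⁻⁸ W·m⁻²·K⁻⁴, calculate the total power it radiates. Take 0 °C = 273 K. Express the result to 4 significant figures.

P ≈ 1.078×10⁶ W

T = 935.0 °C + 273 = 1208.0 K.
Area A = 10.16 m².
P = εσAT⁴ = 0.8789 × 5.670×10⁻⁸ × 10.16 × (1208.0)⁴ = 1.078×10⁶ W.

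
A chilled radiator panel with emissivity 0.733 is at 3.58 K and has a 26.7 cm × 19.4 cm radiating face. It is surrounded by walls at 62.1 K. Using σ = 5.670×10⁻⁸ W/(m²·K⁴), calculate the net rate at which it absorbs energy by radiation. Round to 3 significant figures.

Net gain ≈ 0.0320 W

Area A = 0.267 × 0.194 = 0.051798 m².
Net radiated power P_net = εσA(T⁴ − T₀⁴) = 0.733×5.670×10⁻⁸×0.051798×(3.58⁴ − 62.1⁴).
T⁴ − T₀⁴ = 164.260 − 1.48719×10⁷ = -1.48717×10⁷ K⁴, so P_net = -0.0320 W — negative, meaning a net gain of 0.0320 W.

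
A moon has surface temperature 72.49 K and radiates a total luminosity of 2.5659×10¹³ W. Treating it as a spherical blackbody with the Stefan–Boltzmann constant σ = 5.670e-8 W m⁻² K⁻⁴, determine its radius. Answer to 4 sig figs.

R ≈ 1.142×10⁶ m

L = 4πR²σT⁴ ⇒ R = √(L/(4πσT⁴)).
σT⁴ = 1.56565 W/m², so R = √(2.5659×10¹³/(4π×1.56565)) = 1.142×10⁶ m.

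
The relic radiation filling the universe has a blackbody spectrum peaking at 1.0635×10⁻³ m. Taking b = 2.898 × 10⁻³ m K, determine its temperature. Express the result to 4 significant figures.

T ≈ 2.725 K

Wien's law gives T = b/λ_max = (2.898×10⁻³ m·K)/(1.0635×10⁻³ m) = 2.725 K.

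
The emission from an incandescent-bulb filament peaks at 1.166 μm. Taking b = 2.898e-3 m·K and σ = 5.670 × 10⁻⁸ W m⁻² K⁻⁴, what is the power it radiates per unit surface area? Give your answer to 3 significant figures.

Wien's law: T = b/λ_max = 2.898×10⁻³/1.166×10⁻⁶ = 2485.42 K.
Then I = σT⁴ = 5.670×10⁻⁸×(2485.42)⁴ = 2.16×10⁶ W/m².

I ≈ 2.16×10⁶ W/m²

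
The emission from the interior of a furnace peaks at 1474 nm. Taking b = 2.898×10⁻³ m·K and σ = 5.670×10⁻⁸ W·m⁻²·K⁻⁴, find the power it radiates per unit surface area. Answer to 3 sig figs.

I ≈ 8.47×10⁵ W/m²

Wien's law: T = b/λ_max = 2.898×10⁻³/1.474×10⁻⁶ = 1966.08 K.
Then I = σT⁴ = 5.670×10⁻⁸×(1966.08)⁴ = 8.47×10⁵ W/m².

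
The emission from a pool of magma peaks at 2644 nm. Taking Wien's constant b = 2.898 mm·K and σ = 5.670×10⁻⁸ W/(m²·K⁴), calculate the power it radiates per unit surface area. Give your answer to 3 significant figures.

I ≈ 8.18×10⁴ W/m²

Wien's law: T = b/λ_max = 2.898×10⁻³/2.644×10⁻⁶ = 1096.07 K.
Then I = σT⁴ = 5.670×10⁻⁸×(1096.07)⁴ = 8.18×10⁴ W/m².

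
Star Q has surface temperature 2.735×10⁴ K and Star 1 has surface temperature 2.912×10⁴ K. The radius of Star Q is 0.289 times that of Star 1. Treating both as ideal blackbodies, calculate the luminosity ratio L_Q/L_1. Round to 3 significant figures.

L ∝ R²T⁴, so L_Q/L_1 = (R_Q/R_1)²(T_Q/T_1)⁴ = (0.289)² × (2.735×10⁴/2.912×10⁴)⁴ = 0.083521 × 0.778151 = 0.0650.

L_Q/L_1 ≈ 0.0650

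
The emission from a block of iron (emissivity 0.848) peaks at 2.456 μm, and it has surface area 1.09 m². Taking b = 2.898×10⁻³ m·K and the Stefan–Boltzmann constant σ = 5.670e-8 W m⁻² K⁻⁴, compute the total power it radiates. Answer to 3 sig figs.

Wien's law: T = b/λ_max = 2.898×10⁻³/2.456×10⁻⁶ = 1179.97 K.
Area A = 1.09 m².
Then P = εσAT⁴ = 0.848×5.670×10⁻⁸×1.09×(1179.97)⁴ = 1.02×10⁵ W.

P ≈ 1.02×10⁵ W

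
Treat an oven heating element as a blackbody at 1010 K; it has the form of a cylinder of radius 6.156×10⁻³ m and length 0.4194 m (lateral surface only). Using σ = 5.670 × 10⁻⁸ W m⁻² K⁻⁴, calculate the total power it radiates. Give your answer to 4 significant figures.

Lateral area A = 2πrL = 2π×6.156×10⁻³×0.4194 = 0.0162221 m².
P = σAT⁴ = 5.670×10⁻⁸ × 0.0162221 × (1010)⁴ = 957.1 W.

P ≈ 957.1 W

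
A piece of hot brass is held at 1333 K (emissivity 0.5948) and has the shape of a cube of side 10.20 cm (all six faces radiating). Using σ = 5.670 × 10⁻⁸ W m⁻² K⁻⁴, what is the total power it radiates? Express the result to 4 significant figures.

P ≈ 6647 W

Area A = 6s² = 6×(0.1020 m)² = 0.062424 m².
P = εσAT⁴ = 0.5948 × 5.670×10⁻⁸ × 0.062424 × (1333)⁴ = 6647 W.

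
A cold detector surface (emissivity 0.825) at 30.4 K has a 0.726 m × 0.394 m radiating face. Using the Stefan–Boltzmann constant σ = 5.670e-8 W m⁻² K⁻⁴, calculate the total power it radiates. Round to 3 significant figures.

Area A = 0.726 × 0.394 = 0.286044 m².
P = εσAT⁴ = 0.825 × 5.670×10⁻⁸ × 0.286044 × (30.4)⁴ = 0.0114 W.

P ≈ 0.0114 W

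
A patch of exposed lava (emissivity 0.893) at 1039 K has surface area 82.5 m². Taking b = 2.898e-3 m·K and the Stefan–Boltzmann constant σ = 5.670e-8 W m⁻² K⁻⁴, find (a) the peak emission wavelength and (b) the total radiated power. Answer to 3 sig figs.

(a) λ_max = b/T = 2.898×10⁻³/1039 = 2.789×10⁻⁶ m = 2.79 μm.
Area A = 82.5 m².
(b) P = εσAT⁴ = 0.893×5.670×10⁻⁸×82.5×(1039)⁴ = 4.87×10⁶ W.

λ_max ≈ 2.79 μm; P ≈ 4.87×10⁶ W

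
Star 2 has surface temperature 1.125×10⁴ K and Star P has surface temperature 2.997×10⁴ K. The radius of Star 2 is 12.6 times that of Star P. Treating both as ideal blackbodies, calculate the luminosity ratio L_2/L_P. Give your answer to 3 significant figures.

L_2/L_P ≈ 3.15

L ∝ R²T⁴, so L_2/L_P = (R_2/R_P)²(T_2/T_P)⁴ = (12.6)² × (1.125×10⁴/2.997×10⁴)⁴ = 158.76 × 0.0198547 = 3.15.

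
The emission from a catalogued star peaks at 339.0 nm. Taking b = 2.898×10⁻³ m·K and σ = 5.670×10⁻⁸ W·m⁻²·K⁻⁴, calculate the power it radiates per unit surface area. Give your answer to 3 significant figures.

Wien's law: T = b/λ_max = 2.898×10⁻³/3.390×10⁻⁷ = 8548.67 K.
Then I = σT⁴ = 5.670×10⁻⁸×(8548.67)⁴ = 3.03×10⁸ W/m².

I ≈ 3.03×10⁸ W/m²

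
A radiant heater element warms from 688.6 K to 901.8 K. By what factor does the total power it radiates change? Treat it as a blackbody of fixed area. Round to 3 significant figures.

P₂/P₁ ≈ 2.94

P ∝ T⁴, so P₂/P₁ = (T₂/T₁)⁴ = (901.8/688.6)⁴ = (1.30961)⁴ = 2.94.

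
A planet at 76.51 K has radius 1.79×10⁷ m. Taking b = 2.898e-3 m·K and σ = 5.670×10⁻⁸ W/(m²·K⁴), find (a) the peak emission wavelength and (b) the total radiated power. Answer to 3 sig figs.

(a) λ_max = b/T = 2.898×10⁻³/76.51 = 3.788×10⁻⁵ m = 37.9 μm.
Surface area A = 4πR² = 4π(1.79×10⁷ m)² = 4.02639×10¹⁵ m².
(b) P = σAT⁴ = 5.670×10⁻⁸×4.02639×10¹⁵×(76.51)⁴ = 7.82×10¹⁵ W.

λ_max ≈ 37.9 μm; P ≈ 7.82×10¹⁵ W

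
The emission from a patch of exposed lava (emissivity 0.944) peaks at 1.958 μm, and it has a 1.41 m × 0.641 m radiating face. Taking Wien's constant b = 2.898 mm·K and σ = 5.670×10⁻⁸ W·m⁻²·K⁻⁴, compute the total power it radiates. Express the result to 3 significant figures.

Wien's law: T = b/λ_max = 2.898×10⁻³/1.958×10⁻⁶ = 1480.08 K.
Area A = 1.41 × 0.641 = 0.90381 m².
Then P = εσAT⁴ = 0.944×5.670×10⁻⁸×0.90381×(1480.08)⁴ = 2.32×10⁵ W.

P ≈ 2.32×10⁵ W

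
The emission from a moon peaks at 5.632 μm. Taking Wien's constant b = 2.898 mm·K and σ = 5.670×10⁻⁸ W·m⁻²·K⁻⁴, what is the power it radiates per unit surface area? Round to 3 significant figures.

Wien's law: T = b/λ_max = 2.898×10⁻³/5.632×10⁻⁶ = 514.560 K.
Then I = σT⁴ = 5.670×10⁻⁸×(514.560)⁴ = 3.97×10³ W/m².

I ≈ 3.97×10³ W/m²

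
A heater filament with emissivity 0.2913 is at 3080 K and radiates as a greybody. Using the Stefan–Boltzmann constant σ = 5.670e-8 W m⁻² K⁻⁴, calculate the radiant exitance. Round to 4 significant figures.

I ≈ 1.486×10⁶ W/m²

Stefan–Boltzmann: I = εσT⁴ = 0.2913 × 5.670×10⁻⁸ × (3080)⁴ = 1.486×10⁶ W/m².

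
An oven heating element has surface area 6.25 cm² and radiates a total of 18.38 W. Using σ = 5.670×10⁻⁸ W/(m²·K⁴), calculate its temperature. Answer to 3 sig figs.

Area A = 6.25 cm² = 6.25×10⁻⁴ m².
P = σAT⁴ ⇒ T = (P/(σA))^(1/4) = (18.38/(5.670×10⁻⁸×6.25×10⁻⁴))^(1/4) = 849 K.

T ≈ 849 K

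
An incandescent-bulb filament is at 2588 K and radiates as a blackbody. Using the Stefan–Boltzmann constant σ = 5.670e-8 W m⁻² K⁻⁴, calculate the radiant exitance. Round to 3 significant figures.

Stefan–Boltzmann: I = σT⁴ = 5.670×10⁻⁸ × (2588)⁴ = 2.54×10⁶ W/m².

I ≈ 2.54×10⁶ W/m²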